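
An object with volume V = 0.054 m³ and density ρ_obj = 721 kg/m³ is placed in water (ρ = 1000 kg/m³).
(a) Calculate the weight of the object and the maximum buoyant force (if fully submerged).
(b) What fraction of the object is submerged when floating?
(a) W=rho_obj*g*V=721*9.81*0.054=381.9 N; F_B(max)=rho*g*V=1000*9.81*0.054=529.7 N
(b) Floating fraction=rho_obj/rho=721/1000=0.721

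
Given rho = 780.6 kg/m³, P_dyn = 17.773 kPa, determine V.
Formula: P_{dyn} = \frac{1}{2} \rho V^2
Substituting knowns: 17.773 = 0.5·780.6·V²/1000
Solving for V: V = √(2·(17.773·1000)/780.6) = 6.748 m/s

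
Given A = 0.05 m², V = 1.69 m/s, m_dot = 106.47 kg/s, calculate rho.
Formula: \dot{m} = \rho A V
Substituting knowns: 106.47 = rho·0.05·1.69
Solving for rho: rho = 106.47/(0.05·1.69) = 1260 kg/m³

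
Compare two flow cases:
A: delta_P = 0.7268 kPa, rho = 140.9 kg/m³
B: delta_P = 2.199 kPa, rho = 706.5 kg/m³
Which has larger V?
V(A) = 3.212 m/s, V(B) = 2.495 m/s. Answer: A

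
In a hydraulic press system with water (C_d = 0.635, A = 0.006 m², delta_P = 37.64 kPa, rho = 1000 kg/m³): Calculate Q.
Formula: Q = C_d A \sqrt{\frac{2 \Delta P}{\rho}}
Q = 0.635·0.006·√(2·(37.64·1000)/1000)·1000 = 33.06 L/s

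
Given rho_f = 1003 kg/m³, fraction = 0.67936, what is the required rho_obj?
Formula: f_{sub} = \frac{\rho_{obj}}{\rho_f}
Substituting knowns: 0.67936 = rho_obj/1003
Solving for rho_obj: rho_obj = 0.67936·1003 = 681.4 kg/m³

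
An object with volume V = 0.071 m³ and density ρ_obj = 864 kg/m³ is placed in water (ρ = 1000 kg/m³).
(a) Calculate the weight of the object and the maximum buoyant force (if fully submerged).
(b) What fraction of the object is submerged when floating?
(a) W=rho_obj*g*V=864*9.81*0.071=601.8 N; F_B(max)=rho*g*V=1000*9.81*0.071=696.5 N
(b) Floating fraction=rho_obj/rho=864/1000=0.864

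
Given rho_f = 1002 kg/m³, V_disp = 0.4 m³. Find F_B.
Formula: F_B = \rho_f g V_{disp}
F_B = 1002·9.81·0.4 = 3932 N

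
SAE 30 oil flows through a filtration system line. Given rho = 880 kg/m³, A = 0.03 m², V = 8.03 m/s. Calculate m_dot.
Formula: \dot{m} = \rho A V
m_dot = 880·0.03·8.03 = 212 kg/s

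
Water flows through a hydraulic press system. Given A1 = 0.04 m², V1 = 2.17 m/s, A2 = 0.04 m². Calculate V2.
Formula: V_2 = \frac{A_1 V_1}{A_2}
V2 = 0.04·2.17/0.04 = 2.17 m/s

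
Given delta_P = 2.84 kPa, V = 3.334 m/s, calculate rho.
Formula: V = \sqrt{\frac{2 \Delta P}{\rho}}
Substituting knowns: 3.334 = √(2·(2.84·1000)/rho)
Solving for rho: rho = 2·(2.84·1000)/3.334² = 511 kg/m³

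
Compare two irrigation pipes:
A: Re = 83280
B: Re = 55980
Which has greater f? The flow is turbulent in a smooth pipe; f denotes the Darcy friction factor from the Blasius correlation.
f(A) = 0.0186, f(B) = 0.02054. Answer: B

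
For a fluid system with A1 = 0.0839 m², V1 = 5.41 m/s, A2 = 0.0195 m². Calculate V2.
Formula: V_2 = \frac{A_1 V_1}{A_2}
V2 = 0.0839·5.41/0.0195 = 23.28 m/s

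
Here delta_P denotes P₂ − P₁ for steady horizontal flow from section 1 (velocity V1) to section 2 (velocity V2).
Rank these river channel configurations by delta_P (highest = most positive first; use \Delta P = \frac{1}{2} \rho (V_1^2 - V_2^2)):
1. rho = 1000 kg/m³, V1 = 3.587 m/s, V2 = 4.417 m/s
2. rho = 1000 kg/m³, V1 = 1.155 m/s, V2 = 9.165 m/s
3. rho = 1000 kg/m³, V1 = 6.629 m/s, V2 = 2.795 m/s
Case 1: delta_P = -3.322 kPa
Case 2: delta_P = -41.33 kPa
Case 3: delta_P = 18.07 kPa
Ranking (highest first): 3, 1, 2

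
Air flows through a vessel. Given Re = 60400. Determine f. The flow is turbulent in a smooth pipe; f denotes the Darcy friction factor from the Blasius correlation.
Formula: f = \frac{0.316}{Re^{0.25}}
f = 0.316/60400^0.25 = 0.02016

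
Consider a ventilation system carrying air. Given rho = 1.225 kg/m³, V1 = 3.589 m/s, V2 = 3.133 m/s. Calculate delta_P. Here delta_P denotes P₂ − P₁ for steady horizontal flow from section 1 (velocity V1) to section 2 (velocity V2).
Formula: \Delta P = \frac{1}{2} \rho (V_1^2 - V_2^2)
delta_P = 0.5·1.225·(3.589² − 3.133²)/1000 = 0.001877 kPa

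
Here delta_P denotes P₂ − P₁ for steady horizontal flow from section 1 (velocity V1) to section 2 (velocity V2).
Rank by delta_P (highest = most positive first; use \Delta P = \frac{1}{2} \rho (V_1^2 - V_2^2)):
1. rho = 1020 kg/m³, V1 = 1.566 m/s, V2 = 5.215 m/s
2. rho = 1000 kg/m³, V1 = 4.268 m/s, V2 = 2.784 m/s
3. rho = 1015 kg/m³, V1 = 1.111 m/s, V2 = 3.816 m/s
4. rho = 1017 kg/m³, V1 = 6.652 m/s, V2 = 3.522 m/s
Case 1: delta_P = -12.62 kPa
Case 2: delta_P = 5.233 kPa
Case 3: delta_P = -6.764 kPa
Case 4: delta_P = 16.19 kPa
Ranking (highest first): 4, 2, 3, 1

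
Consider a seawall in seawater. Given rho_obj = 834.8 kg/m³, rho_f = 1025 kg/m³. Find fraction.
Formula: f_{sub} = \frac{\rho_{obj}}{\rho_f}
fraction = 834.8/1025 = 0.8144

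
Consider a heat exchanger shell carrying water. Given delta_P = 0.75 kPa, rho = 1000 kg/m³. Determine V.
Formula: V = \sqrt{\frac{2 \Delta P}{\rho}}
V = √(2·(0.75·1000)/1000) = 1.225 m/s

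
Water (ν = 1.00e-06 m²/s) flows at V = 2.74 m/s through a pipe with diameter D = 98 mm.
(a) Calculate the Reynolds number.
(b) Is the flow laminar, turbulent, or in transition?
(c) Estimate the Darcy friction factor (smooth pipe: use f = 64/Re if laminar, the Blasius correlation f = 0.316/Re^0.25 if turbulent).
(a) Re = V·D/ν = 2.74·0.098/1.00e-06 = 268520
(b) Flow regime: turbulent (Re > 4000)
(c) Friction factor: f = 0.316/Re^0.25 = 0.316/268520^0.25 = 0.01388 (Blasius is strictly valid for Re ≲ 1e5; used here as the smooth-pipe estimate the problem specifies)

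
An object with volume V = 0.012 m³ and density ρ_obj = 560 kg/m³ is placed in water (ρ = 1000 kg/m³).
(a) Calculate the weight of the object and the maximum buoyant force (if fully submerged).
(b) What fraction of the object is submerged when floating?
(a) W=rho_obj*g*V=560*9.81*0.012=65.9 N; F_B(max)=rho*g*V=1000*9.81*0.012=117.7 N
(b) Floating fraction=rho_obj/rho=560/1000=0.560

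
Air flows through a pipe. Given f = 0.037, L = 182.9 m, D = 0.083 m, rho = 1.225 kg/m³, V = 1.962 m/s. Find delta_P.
Formula: \Delta P = f \frac{L}{D} \frac{\rho V^2}{2}
delta_P = 0.037·(182.9/0.083)·0.5·1.225·1.962²/1000 = 0.1922 kPa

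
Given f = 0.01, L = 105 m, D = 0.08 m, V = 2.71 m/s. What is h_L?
Formula: h_L = f \frac{L}{D} \frac{V^2}{2g}
h_L = 0.01·(105/0.08)·2.71²/(2·9.81) = 4.913 m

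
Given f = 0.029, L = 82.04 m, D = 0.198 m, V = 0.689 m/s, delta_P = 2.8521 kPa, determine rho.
Formula: \Delta P = f \frac{L}{D} \frac{\rho V^2}{2}
Substituting knowns: 2.8521 = 0.029·(82.04/0.198)·0.5·rho·0.689²/1000
Solving for rho: rho = (2.8521·1000)/(0.029·(82.04/0.198)·0.5·0.689²) = 1000 kg/m³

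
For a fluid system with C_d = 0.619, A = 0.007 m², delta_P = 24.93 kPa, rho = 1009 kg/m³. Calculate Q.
Formula: Q = C_d A \sqrt{\frac{2 \Delta P}{\rho}}
Q = 0.619·0.007·√(2·(24.93·1000)/1009)·1000 = 30.46 L/s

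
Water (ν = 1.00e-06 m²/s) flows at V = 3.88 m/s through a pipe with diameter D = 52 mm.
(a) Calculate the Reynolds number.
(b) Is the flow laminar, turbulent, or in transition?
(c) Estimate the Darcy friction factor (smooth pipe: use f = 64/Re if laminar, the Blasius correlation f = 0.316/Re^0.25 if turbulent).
(a) Re = V·D/ν = 3.88·0.052/1.00e-06 = 201760
(b) Flow regime: turbulent (Re > 4000)
(c) Friction factor: f = 0.316/Re^0.25 = 0.316/201760^0.25 = 0.01491 (Blasius is strictly valid for Re ≲ 1e5; used here as the smooth-pipe estimate the problem specifies)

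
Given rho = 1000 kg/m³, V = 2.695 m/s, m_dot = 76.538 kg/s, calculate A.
Formula: \dot{m} = \rho A V
Substituting knowns: 76.538 = 1000·A·2.695
Solving for A: A = 76.538/(1000·2.695) = 0.0284 m²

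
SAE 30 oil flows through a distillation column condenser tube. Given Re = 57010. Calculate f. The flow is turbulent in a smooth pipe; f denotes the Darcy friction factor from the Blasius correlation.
Formula: f = \frac{0.316}{Re^{0.25}}
f = 0.316/57010^0.25 = 0.02045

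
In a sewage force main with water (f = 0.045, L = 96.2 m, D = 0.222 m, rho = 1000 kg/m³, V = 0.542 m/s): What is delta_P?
Formula: \Delta P = f \frac{L}{D} \frac{\rho V^2}{2}
delta_P = 0.045·(96.2/0.222)·0.5·1000·0.542²/1000 = 2.864 kPa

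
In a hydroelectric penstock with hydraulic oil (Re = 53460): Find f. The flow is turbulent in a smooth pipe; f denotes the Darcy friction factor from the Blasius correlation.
Formula: f = \frac{0.316}{Re^{0.25}}
f = 0.316/53460^0.25 = 0.02078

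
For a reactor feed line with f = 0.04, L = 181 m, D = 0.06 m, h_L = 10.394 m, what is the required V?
Formula: h_L = f \frac{L}{D} \frac{V^2}{2g}
Substituting knowns: 10.394 = 0.04·(181/0.06)·V²/(2·9.81)
Solving for V: V = √(10.394·2·9.81/(0.04·(181/0.06))) = 1.3 m/s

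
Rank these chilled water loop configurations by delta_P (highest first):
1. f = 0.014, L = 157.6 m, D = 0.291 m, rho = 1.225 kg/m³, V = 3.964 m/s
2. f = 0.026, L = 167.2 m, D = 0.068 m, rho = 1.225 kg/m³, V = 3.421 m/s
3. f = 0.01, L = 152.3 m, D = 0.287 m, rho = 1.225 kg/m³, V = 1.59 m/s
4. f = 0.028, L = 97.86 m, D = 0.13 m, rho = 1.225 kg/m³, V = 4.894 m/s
Case 1: delta_P = 0.07297 kPa
Case 2: delta_P = 0.4583 kPa
Case 3: delta_P = 0.008217 kPa
Case 4: delta_P = 0.3092 kPa
Ranking (highest first): 2, 4, 1, 3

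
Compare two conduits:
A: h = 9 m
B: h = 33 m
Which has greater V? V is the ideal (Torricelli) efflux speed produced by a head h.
V(A) = 13.29 m/s, V(B) = 25.45 m/s. Answer: B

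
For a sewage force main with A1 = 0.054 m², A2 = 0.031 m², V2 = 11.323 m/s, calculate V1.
Formula: V_2 = \frac{A_1 V_1}{A_2}
Substituting knowns: 11.323 = 0.054·V1/0.031
Solving for V1: V1 = 11.323·0.031/0.054 = 6.5 m/s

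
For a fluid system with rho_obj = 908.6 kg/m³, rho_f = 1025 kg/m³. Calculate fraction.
Formula: f_{sub} = \frac{\rho_{obj}}{\rho_f}
fraction = 908.6/1025 = 0.8864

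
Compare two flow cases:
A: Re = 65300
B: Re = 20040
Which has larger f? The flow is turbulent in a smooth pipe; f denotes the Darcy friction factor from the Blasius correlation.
f(A) = 0.01977, f(B) = 0.02656. Answer: B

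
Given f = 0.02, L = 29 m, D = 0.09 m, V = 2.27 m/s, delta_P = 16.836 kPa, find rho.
Formula: \Delta P = f \frac{L}{D} \frac{\rho V^2}{2}
Substituting knowns: 16.836 = 0.02·(29/0.09)·0.5·rho·2.27²/1000
Solving for rho: rho = (16.836·1000)/(0.02·(29/0.09)·0.5·2.27²) = 1014 kg/m³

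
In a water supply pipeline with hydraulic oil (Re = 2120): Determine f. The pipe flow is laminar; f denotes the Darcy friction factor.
Formula: f = \frac{64}{Re}
f = 64/2120 = 0.03019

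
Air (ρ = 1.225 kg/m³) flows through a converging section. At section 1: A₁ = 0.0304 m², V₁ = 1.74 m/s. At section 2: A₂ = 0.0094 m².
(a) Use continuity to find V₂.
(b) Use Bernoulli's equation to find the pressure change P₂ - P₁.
(a) Continuity: A₁V₁=A₂V₂ -> V₂=A₁V₁/A₂=0.0304*1.74/0.0094=5.63 m/s
(b) Bernoulli: P₂-P₁=0.5*rho*(V₁^2-V₂^2)/1000=0.5*1.225*(1.74^2-5.63^2)/1000=-0.01756 kPa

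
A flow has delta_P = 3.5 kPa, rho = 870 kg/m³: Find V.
Formula: V = \sqrt{\frac{2 \Delta P}{\rho}}
V = √(2·(3.5·1000)/870) = 2.837 m/s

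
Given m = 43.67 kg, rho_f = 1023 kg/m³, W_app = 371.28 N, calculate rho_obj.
Formula: W_{app} = mg\left(1 - \frac{\rho_f}{\rho_{obj}}\right)
Substituting knowns: 371.28 = 43.67·9.81·(1 − 1023/rho_obj)
Solving for rho_obj: rho_obj = 1023/(1 − 371.28/(43.67·9.81)) = 7672 kg/m³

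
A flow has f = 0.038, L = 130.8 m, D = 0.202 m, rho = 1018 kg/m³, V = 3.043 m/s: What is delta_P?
Formula: \Delta P = f \frac{L}{D} \frac{\rho V^2}{2}
delta_P = 0.038·(130.8/0.202)·0.5·1018·3.043²/1000 = 116 kPa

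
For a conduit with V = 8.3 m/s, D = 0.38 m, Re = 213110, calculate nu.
Formula: Re = \frac{V D}{\nu}
Substituting knowns: 213110 = 8.3·0.38/nu
Solving for nu: nu = 8.3·0.38/213110 = 1.480e-05 m²/s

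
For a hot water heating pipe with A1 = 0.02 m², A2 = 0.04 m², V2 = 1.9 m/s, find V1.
Formula: V_2 = \frac{A_1 V_1}{A_2}
Substituting knowns: 1.9 = 0.02·V1/0.04
Solving for V1: V1 = 1.9·0.04/0.02 = 3.8 m/s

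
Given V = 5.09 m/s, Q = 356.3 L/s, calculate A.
Formula: Q = A V
Substituting knowns: 356.3 = A·5.09·1000
Solving for A: A = (356.3/1000)/5.09 = 0.07 m²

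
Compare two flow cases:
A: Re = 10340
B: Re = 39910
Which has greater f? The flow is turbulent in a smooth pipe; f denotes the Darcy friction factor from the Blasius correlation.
f(A) = 0.03134, f(B) = 0.02236. Answer: A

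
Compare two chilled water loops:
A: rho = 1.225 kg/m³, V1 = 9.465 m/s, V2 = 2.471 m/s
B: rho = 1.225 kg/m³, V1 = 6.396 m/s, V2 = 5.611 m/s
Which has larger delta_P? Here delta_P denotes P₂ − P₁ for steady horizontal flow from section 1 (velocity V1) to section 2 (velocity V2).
delta_P(A) = 0.05113 kPa, delta_P(B) = 0.005773 kPa. Answer: A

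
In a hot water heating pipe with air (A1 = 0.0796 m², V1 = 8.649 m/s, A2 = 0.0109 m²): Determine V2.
Formula: V_2 = \frac{A_1 V_1}{A_2}
V2 = 0.0796·8.649/0.0109 = 63.16 m/s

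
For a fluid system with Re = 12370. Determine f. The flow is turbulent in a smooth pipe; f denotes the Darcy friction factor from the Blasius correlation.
Formula: f = \frac{0.316}{Re^{0.25}}
f = 0.316/12370^0.25 = 0.02996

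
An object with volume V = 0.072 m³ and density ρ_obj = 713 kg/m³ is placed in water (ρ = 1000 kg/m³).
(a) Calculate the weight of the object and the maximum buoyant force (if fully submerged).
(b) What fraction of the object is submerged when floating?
(a) W=rho_obj*g*V=713*9.81*0.072=503.6 N; F_B(max)=rho*g*V=1000*9.81*0.072=706.3 N
(b) Floating fraction=rho_obj/rho=713/1000=0.713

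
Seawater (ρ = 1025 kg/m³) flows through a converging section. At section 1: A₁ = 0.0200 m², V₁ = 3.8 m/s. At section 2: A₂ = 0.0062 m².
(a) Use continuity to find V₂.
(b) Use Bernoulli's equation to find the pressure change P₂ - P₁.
(a) Continuity: A₁V₁=A₂V₂ -> V₂=A₁V₁/A₂=0.0200*3.8/0.0062=12.26 m/s
(b) Bernoulli: P₂-P₁=0.5*rho*(V₁^2-V₂^2)/1000=0.5*1025*(3.8^2-12.26^2)/1000=-69.63 kPa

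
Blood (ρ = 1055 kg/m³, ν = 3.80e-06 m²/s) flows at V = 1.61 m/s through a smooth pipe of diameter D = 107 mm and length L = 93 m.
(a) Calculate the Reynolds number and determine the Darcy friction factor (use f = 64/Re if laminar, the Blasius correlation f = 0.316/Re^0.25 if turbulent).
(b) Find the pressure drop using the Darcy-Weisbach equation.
(a) Re = V·D/ν = 1.61·0.107/3.80e-06 = 45334 → turbulent (Re > 4000); f = 0.316/Re^0.25 = 0.316/45334^0.25 = 0.021656
(b) Darcy-Weisbach: ΔP = f·(L/D)·½ρV²/1000 = 0.021656·(93/0.107)·½·1055·1.61²/1000 = 25.74 kPa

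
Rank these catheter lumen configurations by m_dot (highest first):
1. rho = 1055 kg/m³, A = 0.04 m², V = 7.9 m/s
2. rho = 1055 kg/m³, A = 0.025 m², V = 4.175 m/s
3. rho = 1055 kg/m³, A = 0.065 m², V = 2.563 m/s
Case 1: m_dot = 333.4 kg/s
Case 2: m_dot = 110.1 kg/s
Case 3: m_dot = 175.8 kg/s
Ranking (highest first): 1, 3, 2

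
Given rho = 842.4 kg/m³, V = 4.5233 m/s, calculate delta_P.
Formula: V = \sqrt{\frac{2 \Delta P}{\rho}}
Substituting knowns: 4.5233 = √(2·(delta_P·1000)/842.4)
Solving for delta_P: delta_P = 4.5233²·842.4/2/1000 = 8.618 kPa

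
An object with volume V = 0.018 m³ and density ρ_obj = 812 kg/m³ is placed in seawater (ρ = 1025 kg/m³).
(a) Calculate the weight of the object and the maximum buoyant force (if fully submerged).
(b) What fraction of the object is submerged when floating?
(a) W=rho_obj*g*V=812*9.81*0.018=143.4 N; F_B(max)=rho*g*V=1025*9.81*0.018=181.0 N
(b) Floating fraction=rho_obj/rho=812/1025=0.792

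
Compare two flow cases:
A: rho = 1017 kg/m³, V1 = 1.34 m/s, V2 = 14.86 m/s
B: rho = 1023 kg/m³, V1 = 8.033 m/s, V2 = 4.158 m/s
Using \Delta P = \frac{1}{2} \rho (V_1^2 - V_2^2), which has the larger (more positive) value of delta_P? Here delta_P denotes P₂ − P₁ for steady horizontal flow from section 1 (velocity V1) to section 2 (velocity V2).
delta_P(A) = -111.4 kPa, delta_P(B) = 24.16 kPa. Answer: B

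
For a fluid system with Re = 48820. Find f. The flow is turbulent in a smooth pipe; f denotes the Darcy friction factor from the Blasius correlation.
Formula: f = \frac{0.316}{Re^{0.25}}
f = 0.316/48820^0.25 = 0.02126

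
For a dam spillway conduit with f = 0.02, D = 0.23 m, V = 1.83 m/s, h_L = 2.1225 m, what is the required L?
Formula: h_L = f \frac{L}{D} \frac{V^2}{2g}
Substituting knowns: 2.1225 = 0.02·(L/0.23)·1.83²/(2·9.81)
Solving for L: L = 2.1225·2·9.81·0.23/(0.02·1.83²) = 143 m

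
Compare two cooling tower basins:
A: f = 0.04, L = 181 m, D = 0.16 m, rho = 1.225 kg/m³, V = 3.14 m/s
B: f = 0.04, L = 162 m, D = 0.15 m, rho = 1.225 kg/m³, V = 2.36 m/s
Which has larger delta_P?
delta_P(A) = 0.2733 kPa, delta_P(B) = 0.1474 kPa. Answer: A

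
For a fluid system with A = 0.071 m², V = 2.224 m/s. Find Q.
Formula: Q = A V
Q = 0.071·2.224·1000 = 157.9 L/s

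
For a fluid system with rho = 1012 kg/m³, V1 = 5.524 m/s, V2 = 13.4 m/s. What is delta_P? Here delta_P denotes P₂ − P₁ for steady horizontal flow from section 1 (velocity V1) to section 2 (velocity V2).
Formula: \Delta P = \frac{1}{2} \rho (V_1^2 - V_2^2)
delta_P = 0.5·1012·(5.524² − 13.4²)/1000 = -75.42 kPa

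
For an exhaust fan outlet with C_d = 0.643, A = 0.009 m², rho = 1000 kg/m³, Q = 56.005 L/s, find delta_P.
Formula: Q = C_d A \sqrt{\frac{2 \Delta P}{\rho}}
Substituting knowns: 56.005 = 0.643·0.009·√(2·(delta_P·1000)/1000)·1000
Solving for delta_P: delta_P = ((56.005/1000)/(0.643·0.009))²·1000/2/1000 = 46.83 kPa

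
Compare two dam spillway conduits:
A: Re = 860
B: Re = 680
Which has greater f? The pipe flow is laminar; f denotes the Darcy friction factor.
f(A) = 0.07442, f(B) = 0.09412. Answer: B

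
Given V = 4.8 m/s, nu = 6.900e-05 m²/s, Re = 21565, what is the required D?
Formula: Re = \frac{V D}{\nu}
Substituting knowns: 21565 = 4.8·D/6.900e-05
Solving for D: D = 21565·6.900e-05/4.8 = 0.31 m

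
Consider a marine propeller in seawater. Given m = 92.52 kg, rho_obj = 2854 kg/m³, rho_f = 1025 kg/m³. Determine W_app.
Formula: W_{app} = mg\left(1 - \frac{\rho_f}{\rho_{obj}}\right)
W_app = 92.52·9.81·(1 − 1025/2854) = 581.7 N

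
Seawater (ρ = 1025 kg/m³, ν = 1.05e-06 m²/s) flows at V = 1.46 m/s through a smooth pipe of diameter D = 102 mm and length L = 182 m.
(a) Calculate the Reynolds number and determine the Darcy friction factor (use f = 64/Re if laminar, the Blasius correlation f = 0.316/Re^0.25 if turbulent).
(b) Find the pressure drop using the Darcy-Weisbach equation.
(a) Re = V·D/ν = 1.46·0.102/1.05e-06 = 141830 → turbulent (Re > 4000); f = 0.316/Re^0.25 = 0.316/141830^0.25 = 0.016283 (Blasius is strictly valid for Re ≲ 1e5; used here as the smooth-pipe estimate the problem specifies)
(b) Darcy-Weisbach: ΔP = f·(L/D)·½ρV²/1000 = 0.016283·(182/0.102)·½·1025·1.46²/1000 = 31.74 kPa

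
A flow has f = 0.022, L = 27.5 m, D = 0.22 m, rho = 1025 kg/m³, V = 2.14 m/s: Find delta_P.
Formula: \Delta P = f \frac{L}{D} \frac{\rho V^2}{2}
delta_P = 0.022·(27.5/0.22)·0.5·1025·2.14²/1000 = 6.454 kPa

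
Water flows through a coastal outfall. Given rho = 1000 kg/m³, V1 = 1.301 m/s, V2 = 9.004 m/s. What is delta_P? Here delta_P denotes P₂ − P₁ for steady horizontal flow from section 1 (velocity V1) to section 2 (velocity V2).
Formula: \Delta P = \frac{1}{2} \rho (V_1^2 - V_2^2)
delta_P = 0.5·1000·(1.301² − 9.004²)/1000 = -39.69 kPa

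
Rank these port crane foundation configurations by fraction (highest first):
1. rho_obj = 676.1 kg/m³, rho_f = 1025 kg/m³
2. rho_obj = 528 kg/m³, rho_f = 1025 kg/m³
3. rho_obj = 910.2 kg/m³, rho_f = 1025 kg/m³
Case 1: fraction = 0.6596
Case 2: fraction = 0.5151
Case 3: fraction = 0.888
Ranking (highest first): 3, 1, 2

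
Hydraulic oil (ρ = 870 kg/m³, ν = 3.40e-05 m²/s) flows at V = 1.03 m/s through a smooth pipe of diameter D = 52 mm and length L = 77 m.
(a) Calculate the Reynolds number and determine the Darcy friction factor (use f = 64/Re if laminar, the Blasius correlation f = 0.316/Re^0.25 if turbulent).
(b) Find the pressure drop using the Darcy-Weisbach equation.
(a) Re = V·D/ν = 1.03·0.052/3.40e-05 = 1575.3 → laminar (Re < 2300); f = 64/Re = 64/1575.3 = 0.040627
(b) Darcy-Weisbach: ΔP = f·(L/D)·½ρV²/1000 = 0.040627·(77/0.052)·½·870·1.03²/1000 = 27.76 kPa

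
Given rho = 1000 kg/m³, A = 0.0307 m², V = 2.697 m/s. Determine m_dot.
Formula: \dot{m} = \rho A V
m_dot = 1000·0.0307·2.697 = 82.8 kg/s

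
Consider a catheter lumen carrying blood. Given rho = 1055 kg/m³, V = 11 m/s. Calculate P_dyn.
Formula: P_{dyn} = \frac{1}{2} \rho V^2
P_dyn = 0.5·1055·11²/1000 = 63.83 kPa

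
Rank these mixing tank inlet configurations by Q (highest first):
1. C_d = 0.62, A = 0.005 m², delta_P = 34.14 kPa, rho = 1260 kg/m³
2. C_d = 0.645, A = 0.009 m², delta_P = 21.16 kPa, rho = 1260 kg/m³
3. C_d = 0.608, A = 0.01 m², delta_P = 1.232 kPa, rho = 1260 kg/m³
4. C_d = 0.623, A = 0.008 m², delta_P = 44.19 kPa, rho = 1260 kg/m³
Case 1: Q = 22.82 L/s
Case 2: Q = 33.64 L/s
Case 3: Q = 8.502 L/s
Case 4: Q = 41.74 L/s
Ranking (highest first): 4, 2, 1, 3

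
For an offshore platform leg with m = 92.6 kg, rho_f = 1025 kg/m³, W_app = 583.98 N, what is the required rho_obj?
Formula: W_{app} = mg\left(1 - \frac{\rho_f}{\rho_{obj}}\right)
Substituting knowns: 583.98 = 92.6·9.81·(1 − 1025/rho_obj)
Solving for rho_obj: rho_obj = 1025/(1 − 583.98/(92.6·9.81)) = 2870 kg/m³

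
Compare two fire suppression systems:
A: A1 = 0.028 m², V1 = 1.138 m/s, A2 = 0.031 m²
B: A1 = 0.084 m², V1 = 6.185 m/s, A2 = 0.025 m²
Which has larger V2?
V2(A) = 1.028 m/s, V2(B) = 20.78 m/s. Answer: B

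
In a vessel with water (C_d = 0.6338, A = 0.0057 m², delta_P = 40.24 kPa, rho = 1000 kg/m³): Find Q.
Formula: Q = C_d A \sqrt{\frac{2 \Delta P}{\rho}}
Q = 0.6338·0.0057·√(2·(40.24·1000)/1000)·1000 = 32.41 L/s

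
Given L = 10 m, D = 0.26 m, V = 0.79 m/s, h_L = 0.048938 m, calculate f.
Formula: h_L = f \frac{L}{D} \frac{V^2}{2g}
Substituting knowns: 0.048938 = f·(10/0.26)·0.79²/(2·9.81)
Solving for f: f = 0.048938·2·9.81/((10/0.26)·0.79²) = 0.04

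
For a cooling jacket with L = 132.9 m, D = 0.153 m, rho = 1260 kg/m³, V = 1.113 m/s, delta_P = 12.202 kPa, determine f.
Formula: \Delta P = f \frac{L}{D} \frac{\rho V^2}{2}
Substituting knowns: 12.202 = f·(132.9/0.153)·0.5·1260·1.113²/1000
Solving for f: f = (12.202·1000)/((132.9/0.153)·0.5·1260·1.113²) = 0.018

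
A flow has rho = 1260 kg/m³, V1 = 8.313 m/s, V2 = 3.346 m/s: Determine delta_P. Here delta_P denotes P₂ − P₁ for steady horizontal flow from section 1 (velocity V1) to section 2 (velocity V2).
Formula: \Delta P = \frac{1}{2} \rho (V_1^2 - V_2^2)
delta_P = 0.5·1260·(8.313² − 3.346²)/1000 = 36.48 kPa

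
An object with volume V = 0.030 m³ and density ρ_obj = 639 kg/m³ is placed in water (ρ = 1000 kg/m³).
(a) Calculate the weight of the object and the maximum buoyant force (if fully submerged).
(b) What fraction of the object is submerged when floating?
(a) W=rho_obj*g*V=639*9.81*0.030=188.1 N; F_B(max)=rho*g*V=1000*9.81*0.030=294.3 N
(b) Floating fraction=rho_obj/rho=639/1000=0.639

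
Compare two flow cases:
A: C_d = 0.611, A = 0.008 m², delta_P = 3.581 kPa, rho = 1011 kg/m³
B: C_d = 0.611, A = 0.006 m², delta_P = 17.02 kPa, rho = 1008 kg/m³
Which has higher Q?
Q(A) = 13.01 L/s, Q(B) = 21.3 L/s. Answer: B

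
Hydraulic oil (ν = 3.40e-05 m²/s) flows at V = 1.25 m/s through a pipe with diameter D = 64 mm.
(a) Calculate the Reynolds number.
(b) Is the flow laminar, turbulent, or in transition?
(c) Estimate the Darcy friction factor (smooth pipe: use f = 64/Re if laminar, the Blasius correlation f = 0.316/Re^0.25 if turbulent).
(a) Re = V·D/ν = 1.25·0.064/3.40e-05 = 2352.9
(b) Flow regime: transition (2300 ≤ Re ≤ 4000)
(c) Friction factor: f ≈ 0.04 (transitional regime, no simple correlation)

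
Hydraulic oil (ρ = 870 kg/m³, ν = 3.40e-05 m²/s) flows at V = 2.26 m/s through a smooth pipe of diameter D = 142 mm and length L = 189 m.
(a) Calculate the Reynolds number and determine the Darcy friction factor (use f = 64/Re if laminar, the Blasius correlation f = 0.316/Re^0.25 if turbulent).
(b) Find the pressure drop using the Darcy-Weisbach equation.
(a) Re = V·D/ν = 2.26·0.142/3.40e-05 = 9438.8 → turbulent (Re > 4000); f = 0.316/Re^0.25 = 0.316/9438.8^0.25 = 0.03206
(b) Darcy-Weisbach: ΔP = f·(L/D)·½ρV²/1000 = 0.03206·(189/0.142)·½·870·2.26²/1000 = 94.81 kPa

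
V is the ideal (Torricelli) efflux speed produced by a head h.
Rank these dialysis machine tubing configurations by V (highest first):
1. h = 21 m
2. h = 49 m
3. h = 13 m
Case 1: V = 20.3 m/s
Case 2: V = 31.01 m/s
Case 3: V = 15.97 m/s
Ranking (highest first): 2, 1, 3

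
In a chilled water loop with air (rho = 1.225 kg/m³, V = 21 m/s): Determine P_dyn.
Formula: P_{dyn} = \frac{1}{2} \rho V^2
P_dyn = 0.5·1.225·21²/1000 = 0.2701 kPa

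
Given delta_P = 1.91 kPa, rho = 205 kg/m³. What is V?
Formula: V = \sqrt{\frac{2 \Delta P}{\rho}}
V = √(2·(1.91·1000)/205) = 4.317 m/s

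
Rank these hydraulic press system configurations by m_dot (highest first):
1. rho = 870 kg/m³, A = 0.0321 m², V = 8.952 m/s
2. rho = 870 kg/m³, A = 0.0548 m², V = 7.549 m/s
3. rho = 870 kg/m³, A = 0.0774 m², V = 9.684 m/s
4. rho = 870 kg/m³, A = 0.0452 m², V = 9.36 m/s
Case 1: m_dot = 250 kg/s
Case 2: m_dot = 359.9 kg/s
Case 3: m_dot = 652.1 kg/s
Case 4: m_dot = 368.1 kg/s
Ranking (highest first): 3, 4, 2, 1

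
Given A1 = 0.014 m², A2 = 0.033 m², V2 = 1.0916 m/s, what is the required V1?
Formula: V_2 = \frac{A_1 V_1}{A_2}
Substituting knowns: 1.0916 = 0.014·V1/0.033
Solving for V1: V1 = 1.0916·0.033/0.014 = 2.573 m/s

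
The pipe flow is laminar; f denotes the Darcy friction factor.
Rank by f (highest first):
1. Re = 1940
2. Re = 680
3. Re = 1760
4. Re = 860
Case 1: f = 0.03299
Case 2: f = 0.09412
Case 3: f = 0.03636
Case 4: f = 0.07442
Ranking (highest first): 2, 4, 3, 1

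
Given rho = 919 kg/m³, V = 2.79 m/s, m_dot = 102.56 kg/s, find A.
Formula: \dot{m} = \rho A V
Substituting knowns: 102.56 = 919·A·2.79
Solving for A: A = 102.56/(919·2.79) = 0.04 m²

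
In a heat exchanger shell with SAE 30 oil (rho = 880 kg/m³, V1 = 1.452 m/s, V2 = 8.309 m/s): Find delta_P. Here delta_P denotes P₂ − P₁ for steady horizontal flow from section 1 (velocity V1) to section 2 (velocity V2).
Formula: \Delta P = \frac{1}{2} \rho (V_1^2 - V_2^2)
delta_P = 0.5·880·(1.452² − 8.309²)/1000 = -29.45 kPa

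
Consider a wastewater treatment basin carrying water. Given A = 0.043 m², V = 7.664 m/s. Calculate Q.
Formula: Q = A V
Q = 0.043·7.664·1000 = 329.6 L/s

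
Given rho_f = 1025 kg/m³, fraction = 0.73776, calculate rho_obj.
Formula: f_{sub} = \frac{\rho_{obj}}{\rho_f}
Substituting knowns: 0.73776 = rho_obj/1025
Solving for rho_obj: rho_obj = 0.73776·1025 = 756.2 kg/m³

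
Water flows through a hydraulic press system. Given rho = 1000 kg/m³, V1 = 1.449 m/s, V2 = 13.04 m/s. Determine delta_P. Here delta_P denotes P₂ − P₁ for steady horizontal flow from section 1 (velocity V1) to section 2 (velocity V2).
Formula: \Delta P = \frac{1}{2} \rho (V_1^2 - V_2^2)
delta_P = 0.5·1000·(1.449² − 13.04²)/1000 = -83.97 kPa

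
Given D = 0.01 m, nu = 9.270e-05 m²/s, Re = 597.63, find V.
Formula: Re = \frac{V D}{\nu}
Substituting knowns: 597.63 = V·0.01/9.270e-05
Solving for V: V = 597.63·9.270e-05/0.01 = 5.54 m/s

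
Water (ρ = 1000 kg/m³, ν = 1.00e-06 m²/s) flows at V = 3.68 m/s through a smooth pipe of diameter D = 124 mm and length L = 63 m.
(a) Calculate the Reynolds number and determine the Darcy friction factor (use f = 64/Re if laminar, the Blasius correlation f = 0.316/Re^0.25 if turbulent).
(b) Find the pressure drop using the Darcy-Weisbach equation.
(a) Re = V·D/ν = 3.68·0.124/1.00e-06 = 456320 → turbulent (Re > 4000); f = 0.316/Re^0.25 = 0.316/456320^0.25 = 0.012158 (Blasius is strictly valid for Re ≲ 1e5; used here as the smooth-pipe estimate the problem specifies)
(b) Darcy-Weisbach: ΔP = f·(L/D)·½ρV²/1000 = 0.012158·(63/0.124)·½·1000·3.68²/1000 = 41.83 kPa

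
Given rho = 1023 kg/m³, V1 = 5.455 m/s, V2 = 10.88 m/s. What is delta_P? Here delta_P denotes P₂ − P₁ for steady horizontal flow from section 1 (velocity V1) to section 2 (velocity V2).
Formula: \Delta P = \frac{1}{2} \rho (V_1^2 - V_2^2)
delta_P = 0.5·1023·(5.455² − 10.88²)/1000 = -45.33 kPa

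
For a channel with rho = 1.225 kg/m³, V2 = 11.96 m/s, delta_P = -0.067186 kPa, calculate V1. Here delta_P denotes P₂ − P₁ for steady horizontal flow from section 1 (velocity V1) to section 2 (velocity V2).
Formula: \Delta P = \frac{1}{2} \rho (V_1^2 - V_2^2)
Substituting knowns: -0.067186 = 0.5·1.225·(V1² − 11.96²)/1000
Solving for V1: V1 = √(11.96² + 2·(-0.067186·1000)/1.225) = 5.775 m/s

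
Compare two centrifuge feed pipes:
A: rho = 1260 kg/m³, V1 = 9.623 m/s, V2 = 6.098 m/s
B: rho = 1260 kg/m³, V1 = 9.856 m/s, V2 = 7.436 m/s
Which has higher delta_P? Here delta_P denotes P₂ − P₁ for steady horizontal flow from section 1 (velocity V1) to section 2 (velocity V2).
delta_P(A) = 34.91 kPa, delta_P(B) = 26.36 kPa. Answer: A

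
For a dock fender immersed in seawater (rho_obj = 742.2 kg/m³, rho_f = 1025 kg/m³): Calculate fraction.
Formula: f_{sub} = \frac{\rho_{obj}}{\rho_f}
fraction = 742.2/1025 = 0.7241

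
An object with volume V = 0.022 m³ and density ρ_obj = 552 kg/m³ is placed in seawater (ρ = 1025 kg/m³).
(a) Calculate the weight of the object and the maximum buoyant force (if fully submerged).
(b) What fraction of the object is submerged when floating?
(a) W=rho_obj*g*V=552*9.81*0.022=119.1 N; F_B(max)=rho*g*V=1025*9.81*0.022=221.2 N
(b) Floating fraction=rho_obj/rho=552/1025=0.539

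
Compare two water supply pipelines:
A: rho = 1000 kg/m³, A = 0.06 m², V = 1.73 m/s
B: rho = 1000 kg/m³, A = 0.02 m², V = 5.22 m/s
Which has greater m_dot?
m_dot(A) = 103.8 kg/s, m_dot(B) = 104.4 kg/s. Answer: B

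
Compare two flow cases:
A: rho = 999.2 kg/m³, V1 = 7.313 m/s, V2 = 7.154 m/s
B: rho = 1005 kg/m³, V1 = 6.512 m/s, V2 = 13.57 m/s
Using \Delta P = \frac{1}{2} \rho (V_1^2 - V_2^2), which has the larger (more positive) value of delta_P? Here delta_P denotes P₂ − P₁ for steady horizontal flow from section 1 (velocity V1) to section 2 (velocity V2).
delta_P(A) = 1.149 kPa, delta_P(B) = -71.22 kPa. Answer: A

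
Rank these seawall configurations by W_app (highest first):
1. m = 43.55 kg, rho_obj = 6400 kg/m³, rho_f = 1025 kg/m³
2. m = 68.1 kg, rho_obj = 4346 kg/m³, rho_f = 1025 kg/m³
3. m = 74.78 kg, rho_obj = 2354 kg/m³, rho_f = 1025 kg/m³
Case 1: W_app = 358.8 N
Case 2: W_app = 510.5 N
Case 3: W_app = 414.2 N
Ranking (highest first): 2, 3, 1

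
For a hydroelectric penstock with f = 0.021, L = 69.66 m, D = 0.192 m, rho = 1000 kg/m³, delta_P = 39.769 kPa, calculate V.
Formula: \Delta P = f \frac{L}{D} \frac{\rho V^2}{2}
Substituting knowns: 39.769 = 0.021·(69.66/0.192)·0.5·1000·V²/1000
Solving for V: V = √((39.769·1000)/(0.021·(69.66/0.192)·0.5·1000)) = 3.231 m/s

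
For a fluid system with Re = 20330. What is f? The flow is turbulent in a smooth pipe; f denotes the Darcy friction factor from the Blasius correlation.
Formula: f = \frac{0.316}{Re^{0.25}}
f = 0.316/20330^0.25 = 0.02646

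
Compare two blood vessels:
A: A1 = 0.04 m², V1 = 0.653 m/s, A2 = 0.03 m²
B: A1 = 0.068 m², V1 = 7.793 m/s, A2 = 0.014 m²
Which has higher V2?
V2(A) = 0.8707 m/s, V2(B) = 37.85 m/s. Answer: B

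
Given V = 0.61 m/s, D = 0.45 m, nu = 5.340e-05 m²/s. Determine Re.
Formula: Re = \frac{V D}{\nu}
Re = 0.61·0.45/5.340e-05 = 5140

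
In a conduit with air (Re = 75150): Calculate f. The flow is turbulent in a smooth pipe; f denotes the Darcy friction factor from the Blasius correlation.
Formula: f = \frac{0.316}{Re^{0.25}}
f = 0.316/75150^0.25 = 0.01909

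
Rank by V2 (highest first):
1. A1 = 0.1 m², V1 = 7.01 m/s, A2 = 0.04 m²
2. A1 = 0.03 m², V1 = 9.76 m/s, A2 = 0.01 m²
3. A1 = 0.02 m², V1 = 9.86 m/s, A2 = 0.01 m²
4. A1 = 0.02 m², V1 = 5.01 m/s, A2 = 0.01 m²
Case 1: V2 = 17.53 m/s
Case 2: V2 = 29.28 m/s
Case 3: V2 = 19.72 m/s
Case 4: V2 = 10.02 m/s
Ranking (highest first): 2, 3, 1, 4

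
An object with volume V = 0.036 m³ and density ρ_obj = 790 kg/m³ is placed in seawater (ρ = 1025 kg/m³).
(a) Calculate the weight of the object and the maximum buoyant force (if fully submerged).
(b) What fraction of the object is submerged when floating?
(a) W=rho_obj*g*V=790*9.81*0.036=279.0 N; F_B(max)=rho*g*V=1025*9.81*0.036=362.0 N
(b) Floating fraction=rho_obj/rho=790/1025=0.771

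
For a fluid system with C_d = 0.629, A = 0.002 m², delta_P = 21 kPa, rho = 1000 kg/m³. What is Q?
Formula: Q = C_d A \sqrt{\frac{2 \Delta P}{\rho}}
Q = 0.629·0.002·√(2·(21·1000)/1000)·1000 = 8.153 L/s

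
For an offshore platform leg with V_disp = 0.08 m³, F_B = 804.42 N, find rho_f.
Formula: F_B = \rho_f g V_{disp}
Substituting knowns: 804.42 = rho_f·9.81·0.08
Solving for rho_f: rho_f = 804.42/(9.81·0.08) = 1025 kg/m³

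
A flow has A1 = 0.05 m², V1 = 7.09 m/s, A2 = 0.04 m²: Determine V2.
Formula: V_2 = \frac{A_1 V_1}{A_2}
V2 = 0.05·7.09/0.04 = 8.863 m/s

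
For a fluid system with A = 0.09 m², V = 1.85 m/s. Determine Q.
Formula: Q = A V
Q = 0.09·1.85·1000 = 166.5 L/s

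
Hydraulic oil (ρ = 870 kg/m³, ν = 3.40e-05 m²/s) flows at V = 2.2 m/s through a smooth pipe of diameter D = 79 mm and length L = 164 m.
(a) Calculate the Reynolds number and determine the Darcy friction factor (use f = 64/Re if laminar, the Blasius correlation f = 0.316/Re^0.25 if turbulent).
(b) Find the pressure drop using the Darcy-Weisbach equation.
(a) Re = V·D/ν = 2.2·0.079/3.40e-05 = 5111.8 → turbulent (Re > 4000); f = 0.316/Re^0.25 = 0.316/5111.8^0.25 = 0.037372
(b) Darcy-Weisbach: ΔP = f·(L/D)·½ρV²/1000 = 0.037372·(164/0.079)·½·870·2.2²/1000 = 163.3 kPa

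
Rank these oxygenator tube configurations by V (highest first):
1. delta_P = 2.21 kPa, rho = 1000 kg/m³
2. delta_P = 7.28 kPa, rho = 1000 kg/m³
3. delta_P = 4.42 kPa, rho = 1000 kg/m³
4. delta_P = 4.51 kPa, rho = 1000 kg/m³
Case 1: V = 2.102 m/s
Case 2: V = 3.816 m/s
Case 3: V = 2.973 m/s
Case 4: V = 3.003 m/s
Ranking (highest first): 2, 4, 3, 1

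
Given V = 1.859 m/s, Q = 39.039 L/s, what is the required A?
Formula: Q = A V
Substituting knowns: 39.039 = A·1.859·1000
Solving for A: A = (39.039/1000)/1.859 = 0.021 m²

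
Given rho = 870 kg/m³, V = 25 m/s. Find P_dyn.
Formula: P_{dyn} = \frac{1}{2} \rho V^2
P_dyn = 0.5·870·25²/1000 = 271.9 kPa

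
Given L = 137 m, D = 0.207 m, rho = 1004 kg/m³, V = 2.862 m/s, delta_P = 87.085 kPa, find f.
Formula: \Delta P = f \frac{L}{D} \frac{\rho V^2}{2}
Substituting knowns: 87.085 = f·(137/0.207)·0.5·1004·2.862²/1000
Solving for f: f = (87.085·1000)/((137/0.207)·0.5·1004·2.862²) = 0.032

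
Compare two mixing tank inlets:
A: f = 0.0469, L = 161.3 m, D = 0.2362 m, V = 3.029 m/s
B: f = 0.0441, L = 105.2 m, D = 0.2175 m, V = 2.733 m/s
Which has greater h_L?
h_L(A) = 14.98 m, h_L(B) = 8.12 m. Answer: A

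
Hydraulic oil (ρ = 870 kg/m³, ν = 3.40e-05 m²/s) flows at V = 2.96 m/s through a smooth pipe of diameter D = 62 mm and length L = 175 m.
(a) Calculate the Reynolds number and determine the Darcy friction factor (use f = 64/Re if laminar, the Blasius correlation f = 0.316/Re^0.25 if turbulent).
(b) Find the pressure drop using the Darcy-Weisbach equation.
(a) Re = V·D/ν = 2.96·0.062/3.40e-05 = 5397.6 → turbulent (Re > 4000); f = 0.316/Re^0.25 = 0.316/5397.6^0.25 = 0.036867
(b) Darcy-Weisbach: ΔP = f·(L/D)·½ρV²/1000 = 0.036867·(175/0.062)·½·870·2.96²/1000 = 396.6 kPa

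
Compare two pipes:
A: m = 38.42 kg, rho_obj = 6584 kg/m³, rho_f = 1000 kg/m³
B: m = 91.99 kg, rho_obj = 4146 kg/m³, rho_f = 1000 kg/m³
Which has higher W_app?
W_app(A) = 319.7 N, W_app(B) = 684.8 N. Answer: B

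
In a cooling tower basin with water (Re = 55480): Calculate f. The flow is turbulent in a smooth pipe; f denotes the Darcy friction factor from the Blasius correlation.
Formula: f = \frac{0.316}{Re^{0.25}}
f = 0.316/55480^0.25 = 0.02059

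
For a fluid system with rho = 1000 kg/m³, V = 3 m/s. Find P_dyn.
Formula: P_{dyn} = \frac{1}{2} \rho V^2
P_dyn = 0.5·1000·3²/1000 = 4.5 kPa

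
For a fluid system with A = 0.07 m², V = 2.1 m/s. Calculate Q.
Formula: Q = A V
Q = 0.07·2.1·1000 = 147 L/s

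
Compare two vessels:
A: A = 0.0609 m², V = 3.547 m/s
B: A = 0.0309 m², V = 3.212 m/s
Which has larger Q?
Q(A) = 216 L/s, Q(B) = 99.25 L/s. Answer: A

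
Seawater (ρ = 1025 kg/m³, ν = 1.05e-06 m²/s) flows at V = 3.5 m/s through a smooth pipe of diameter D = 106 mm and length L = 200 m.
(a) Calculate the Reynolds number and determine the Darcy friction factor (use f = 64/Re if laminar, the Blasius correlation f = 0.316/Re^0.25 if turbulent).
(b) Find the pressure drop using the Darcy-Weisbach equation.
(a) Re = V·D/ν = 3.5·0.106/1.05e-06 = 353330 → turbulent (Re > 4000); f = 0.316/Re^0.25 = 0.316/353330^0.25 = 0.012961 (Blasius is strictly valid for Re ≲ 1e5; used here as the smooth-pipe estimate the problem specifies)
(b) Darcy-Weisbach: ΔP = f·(L/D)·½ρV²/1000 = 0.012961·(200/0.106)·½·1025·3.5²/1000 = 153.5 kPa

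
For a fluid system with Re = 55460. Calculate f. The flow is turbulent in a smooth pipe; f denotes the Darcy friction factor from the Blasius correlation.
Formula: f = \frac{0.316}{Re^{0.25}}
f = 0.316/55460^0.25 = 0.02059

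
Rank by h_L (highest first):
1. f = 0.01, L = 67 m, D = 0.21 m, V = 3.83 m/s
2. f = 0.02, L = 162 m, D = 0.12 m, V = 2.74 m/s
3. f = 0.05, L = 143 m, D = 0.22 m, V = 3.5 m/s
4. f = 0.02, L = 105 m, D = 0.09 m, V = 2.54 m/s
Case 1: h_L = 2.385 m
Case 2: h_L = 10.33 m
Case 3: h_L = 20.29 m
Case 4: h_L = 7.673 m
Ranking (highest first): 3, 2, 4, 1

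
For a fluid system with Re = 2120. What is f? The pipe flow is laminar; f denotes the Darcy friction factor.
Formula: f = \frac{64}{Re}
f = 64/2120 = 0.03019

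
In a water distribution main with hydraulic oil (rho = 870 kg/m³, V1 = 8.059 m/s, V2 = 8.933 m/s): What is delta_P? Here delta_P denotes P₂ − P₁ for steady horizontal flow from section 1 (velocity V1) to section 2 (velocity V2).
Formula: \Delta P = \frac{1}{2} \rho (V_1^2 - V_2^2)
delta_P = 0.5·870·(8.059² − 8.933²)/1000 = -6.46 kPa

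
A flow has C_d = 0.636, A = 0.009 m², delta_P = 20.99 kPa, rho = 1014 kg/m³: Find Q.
Formula: Q = C_d A \sqrt{\frac{2 \Delta P}{\rho}}
Q = 0.636·0.009·√(2·(20.99·1000)/1014)·1000 = 36.83 L/s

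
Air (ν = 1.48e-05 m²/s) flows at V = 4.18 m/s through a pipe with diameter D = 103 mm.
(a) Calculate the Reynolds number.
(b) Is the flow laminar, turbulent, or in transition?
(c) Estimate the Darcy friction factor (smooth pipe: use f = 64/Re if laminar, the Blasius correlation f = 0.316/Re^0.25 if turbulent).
(a) Re = V·D/ν = 4.18·0.103/1.48e-05 = 29091
(b) Flow regime: turbulent (Re > 4000)
(c) Friction factor: f = 0.316/Re^0.25 = 0.316/29091^0.25 = 0.0242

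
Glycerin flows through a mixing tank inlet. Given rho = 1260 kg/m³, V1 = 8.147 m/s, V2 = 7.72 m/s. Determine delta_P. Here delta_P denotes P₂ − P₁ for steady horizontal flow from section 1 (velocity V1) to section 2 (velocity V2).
Formula: \Delta P = \frac{1}{2} \rho (V_1^2 - V_2^2)
delta_P = 0.5·1260·(8.147² − 7.72²)/1000 = 4.268 kPa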